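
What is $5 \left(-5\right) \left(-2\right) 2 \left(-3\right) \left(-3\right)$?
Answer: $900$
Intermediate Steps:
$5 \left(-5\right) \left(-2\right) 2 \left(-3\right) \left(-3\right) = \left(-25\right) \left(-2\right) \left(\left(-6\right) \left(-3\right)\right) = 50 \cdot 18 = 900$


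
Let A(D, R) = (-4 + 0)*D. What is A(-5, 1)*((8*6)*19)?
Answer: 18240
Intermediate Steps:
A(D, R) = -4*D
A(-5, 1)*((8*6)*19) = (-4*(-5))*((8*6)*19) = 20*(48*19) = 20*912 = 18240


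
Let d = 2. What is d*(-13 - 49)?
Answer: -124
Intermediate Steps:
d*(-13 - 49) = 2*(-13 - 49) = 2*(-62) = -124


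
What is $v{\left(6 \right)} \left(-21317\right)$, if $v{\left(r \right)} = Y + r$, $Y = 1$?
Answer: $-149219$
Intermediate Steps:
$v{\left(r \right)} = 1 + r$
$v{\left(6 \right)} \left(-21317\right) = \left(1 + 6\right) \left(-21317\right) = 7 \left(-21317\right) = -149219$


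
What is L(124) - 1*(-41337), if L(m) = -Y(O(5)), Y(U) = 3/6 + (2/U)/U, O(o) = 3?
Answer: 744053/18 ≈ 41336.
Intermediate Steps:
Y(U) = ½ + 2/U² (Y(U) = 3*(⅙) + 2/U² = ½ + 2/U²)
L(m) = -13/18 (L(m) = -(½ + 2/3²) = -(½ + 2*(⅑)) = -(½ + 2/9) = -1*13/18 = -13/18)
L(124) - 1*(-41337) = -13/18 - 1*(-41337) = -13/18 + 41337 = 744053/18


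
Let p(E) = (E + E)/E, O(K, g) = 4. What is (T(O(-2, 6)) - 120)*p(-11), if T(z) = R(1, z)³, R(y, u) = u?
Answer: -112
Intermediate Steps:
T(z) = z³
p(E) = 2 (p(E) = (2*E)/E = 2)
(T(O(-2, 6)) - 120)*p(-11) = (4³ - 120)*2 = (64 - 120)*2 = -56*2 = -112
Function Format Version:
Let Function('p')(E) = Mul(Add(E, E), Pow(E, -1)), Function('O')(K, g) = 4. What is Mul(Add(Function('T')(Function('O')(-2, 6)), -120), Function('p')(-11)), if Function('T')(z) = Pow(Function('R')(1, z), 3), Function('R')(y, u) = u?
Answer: -112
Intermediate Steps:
Function('T')(z) = Pow(z, 3)
Function('p')(E) = 2 (Function('p')(E) = Mul(Mul(2, E), Pow(E, -1)) = 2)
Mul(Add(Function('T')(Function('O')(-2, 6)), -120), Function('p')(-11)) = Mul(Add(Pow(4, 3), -120), 2) = Mul(Add(64, -120), 2) = Mul(-56, 2) = -112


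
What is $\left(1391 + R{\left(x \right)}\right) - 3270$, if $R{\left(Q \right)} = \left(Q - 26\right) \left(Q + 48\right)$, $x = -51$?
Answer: $-1648$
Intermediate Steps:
$R{\left(Q \right)} = \left(-26 + Q\right) \left(48 + Q\right)$
$\left(1391 + R{\left(x \right)}\right) - 3270 = \left(1391 + \left(-1248 + \left(-51\right)^{2} + 22 \left(-51\right)\right)\right) - 3270 = \left(1391 - -231\right) - 3270 = \left(1391 + 231\right) - 3270 = 1622 - 3270 = -1648$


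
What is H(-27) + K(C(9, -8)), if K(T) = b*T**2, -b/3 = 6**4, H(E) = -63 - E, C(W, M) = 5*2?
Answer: -388836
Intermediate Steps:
C(W, M) = 10
b = -3888 (b = -3*6**4 = -3*1296 = -3888)
K(T) = -3888*T**2
H(-27) + K(C(9, -8)) = (-63 - 1*(-27)) - 3888*10**2 = (-63 + 27) - 3888*100 = -36 - 388800 = -388836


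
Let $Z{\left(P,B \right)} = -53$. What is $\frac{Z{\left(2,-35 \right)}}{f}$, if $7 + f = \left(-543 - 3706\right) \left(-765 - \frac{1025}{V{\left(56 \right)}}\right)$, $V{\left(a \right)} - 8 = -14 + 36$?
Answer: $- \frac{318}{20373913} \approx -1.5608 \cdot 10^{-5}$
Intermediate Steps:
$V{\left(a \right)} = 30$ ($V{\left(a \right)} = 8 + \left(-14 + 36\right) = 8 + 22 = 30$)
$f = \frac{20373913}{6}$ ($f = -7 + \left(-543 - 3706\right) \left(-765 - \frac{1025}{30}\right) = -7 - 4249 \left(-765 - \frac{205}{6}\right) = -7 - - \frac{20373955}{6} = -7 + \frac{20373955}{6} = \frac{20373913}{6} \approx 3.3957 \cdot 10^{6}$)
$\frac{Z{\left(2,-35 \right)}}{f} = - \frac{53}{\frac{20373913}{6}} = \left(-53\right) \frac{6}{20373913} = - \frac{318}{20373913}$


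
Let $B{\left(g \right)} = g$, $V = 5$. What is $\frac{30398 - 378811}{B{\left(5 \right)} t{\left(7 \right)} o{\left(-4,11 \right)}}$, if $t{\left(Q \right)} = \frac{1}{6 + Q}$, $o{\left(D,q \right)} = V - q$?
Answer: $\frac{4529369}{30} \approx 1.5098 \cdot 10^{5}$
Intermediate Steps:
$o{\left(D,q \right)} = 5 - q$
$\frac{30398 - 378811}{B{\left(5 \right)} t{\left(7 \right)} o{\left(-4,11 \right)}} = \frac{30398 - 378811}{\frac{5}{6 + 7} \left(5 - 11\right)} = \frac{30398 - 378811}{\frac{5}{13} \left(5 - 11\right)} = - \frac{348413}{5 \cdot \frac{1}{13} \left(-6\right)} = - \frac{348413}{\frac{5}{13} \left(-6\right)} = - \frac{348413}{- \frac{30}{13}} = \left(-348413\right) \left(- \frac{13}{30}\right) = \frac{4529369}{30}$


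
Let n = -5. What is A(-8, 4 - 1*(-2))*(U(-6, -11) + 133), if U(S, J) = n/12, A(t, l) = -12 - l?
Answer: -4773/2 ≈ -2386.5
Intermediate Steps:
U(S, J) = -5/12
A(-8, 4 - 1*(-2))*(U(-6, -11) + 133) = (-12 - (4 - 1*(-2)))*(-5/12 + 133) = (-12 - (4 + 2))*(1591/12) = (-12 - 1*6)*(1591/12) = (-12 - 6)*(1591/12) = -18*1591/12 = -4773/2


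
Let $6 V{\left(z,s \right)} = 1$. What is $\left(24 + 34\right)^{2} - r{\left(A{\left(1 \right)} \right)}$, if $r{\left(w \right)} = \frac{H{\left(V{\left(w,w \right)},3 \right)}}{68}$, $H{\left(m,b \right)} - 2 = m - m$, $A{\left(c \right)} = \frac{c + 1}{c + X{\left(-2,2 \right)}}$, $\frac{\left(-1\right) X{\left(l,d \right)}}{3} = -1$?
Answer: $\frac{114375}{34} \approx 3364.0$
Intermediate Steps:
$X{\left(l,d \right)} = 3$ ($X{\left(l,d \right)} = \left(-3\right) \left(-1\right) = 3$)
$V{\left(z,s \right)} = \frac{1}{6}$ ($V{\left(z,s \right)} = \frac{1}{6} \cdot 1 = \frac{1}{6}$)
$A{\left(c \right)} = \frac{1 + c}{3 + c}$ ($A{\left(c \right)} = \frac{c + 1}{c + 3} = \frac{1 + c}{3 + c}$)
$H{\left(m,b \right)} = 2$ ($H{\left(m,b \right)} = 2 + \left(m - m\right) = 2 + 0 = 2$)
$r{\left(w \right)} = \frac{1}{34}$ ($r{\left(w \right)} = \frac{2}{68} = 2 \cdot \frac{1}{68} = \frac{1}{34}$)
$\left(24 + 34\right)^{2} - r{\left(A{\left(1 \right)} \right)} = \left(24 + 34\right)^{2} - \frac{1}{34} = 58^{2} - \frac{1}{34} = 3364 - \frac{1}{34} = \frac{114375}{34}$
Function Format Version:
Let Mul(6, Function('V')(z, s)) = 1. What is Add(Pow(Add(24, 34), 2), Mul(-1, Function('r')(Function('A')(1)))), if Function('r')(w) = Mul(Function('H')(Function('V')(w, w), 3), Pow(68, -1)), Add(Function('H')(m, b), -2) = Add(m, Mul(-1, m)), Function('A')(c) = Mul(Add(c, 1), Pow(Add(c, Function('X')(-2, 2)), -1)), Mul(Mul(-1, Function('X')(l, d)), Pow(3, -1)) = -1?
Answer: Rational(114375, 34) ≈ 3364.0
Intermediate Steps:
Function('X')(l, d) = 3 (Function('X')(l, d) = Mul(-3, -1) = 3)
Function('V')(z, s) = Rational(1, 6) (Function('V')(z, s) = Mul(Rational(1, 6), 1) = Rational(1, 6))
Function('A')(c) = Mul(Pow(Add(3, c), -1), Add(1, c)) (Function('A')(c) = Mul(Add(c, 1), Pow(Add(c, 3), -1)) = Mul(Add(1, c), Pow(Add(3, c), -1)) = Mul(Pow(Add(3, c), -1), Add(1, c)))
Function('H')(m, b) = 2 (Function('H')(m, b) = Add(2, Add(m, Mul(-1, m))) = Add(2, 0) = 2)
Function('r')(w) = Rational(1, 34) (Function('r')(w) = Mul(2, Pow(68, -1)) = Mul(2, Rational(1, 68)) = Rational(1, 34))
Add(Pow(Add(24, 34), 2), Mul(-1, Function('r')(Function('A')(1)))) = Add(Pow(Add(24, 34), 2), Mul(-1, Rational(1, 34))) = Add(Pow(58, 2), Rational(-1, 34)) = Add(3364, Rational(-1, 34)) = Rational(114375, 34)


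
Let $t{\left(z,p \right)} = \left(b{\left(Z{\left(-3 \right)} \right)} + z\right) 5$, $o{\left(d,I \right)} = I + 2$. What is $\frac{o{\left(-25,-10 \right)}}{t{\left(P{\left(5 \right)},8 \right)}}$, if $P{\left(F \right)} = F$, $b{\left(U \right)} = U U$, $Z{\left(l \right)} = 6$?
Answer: $- \frac{8}{205} \approx -0.039024$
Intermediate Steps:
$b{\left(U \right)} = U^{2}$
$o{\left(d,I \right)} = 2 + I$
$t{\left(z,p \right)} = 180 + 5 z$ ($t{\left(z,p \right)} = \left(6^{2} + z\right) 5 = \left(36 + z\right) 5 = 180 + 5 z$)
$\frac{o{\left(-25,-10 \right)}}{t{\left(P{\left(5 \right)},8 \right)}} = \frac{2 - 10}{180 + 5 \cdot 5} = - \frac{8}{180 + 25} = - \frac{8}{205}$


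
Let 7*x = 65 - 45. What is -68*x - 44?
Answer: -1668/7 ≈ -238.29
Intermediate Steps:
x = 20/7 (x = (65 - 45)/7 = (1/7)*20 = 20/7 ≈ 2.8571)
-68*x - 44 = -68*20/7 - 44 = -1360/7 - 44 = -1668/7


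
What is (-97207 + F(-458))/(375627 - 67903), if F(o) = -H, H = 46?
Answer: -97253/307724 ≈ -0.31604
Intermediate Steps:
F(o) = -46 (F(o) = -1*46 = -46)
(-97207 + F(-458))/(375627 - 67903) = (-97207 - 46)/(375627 - 67903) = -97253/307724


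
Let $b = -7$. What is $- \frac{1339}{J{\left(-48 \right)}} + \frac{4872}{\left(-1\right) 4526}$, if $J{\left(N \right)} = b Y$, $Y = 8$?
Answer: $\frac{2893741}{126728} \approx 22.834$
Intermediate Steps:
$J{\left(N \right)} = -56$ ($J{\left(N \right)} = \left(-7\right) 8 = -56$)
$- \frac{1339}{J{\left(-48 \right)}} + \frac{4872}{\left(-1\right) 4526} = - \frac{1339}{-56} + \frac{4872}{\left(-1\right) 4526} = \left(-1339\right) \left(- \frac{1}{56}\right) + \frac{4872}{-4526} = \frac{1339}{56} + 4872 \left(- \frac{1}{4526}\right) = \frac{1339}{56} - \frac{2436}{2263} = \frac{2893741}{126728}$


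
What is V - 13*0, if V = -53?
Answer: -53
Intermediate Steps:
V - 13*0 = -53 - 13*0 = -53 + 0 = -53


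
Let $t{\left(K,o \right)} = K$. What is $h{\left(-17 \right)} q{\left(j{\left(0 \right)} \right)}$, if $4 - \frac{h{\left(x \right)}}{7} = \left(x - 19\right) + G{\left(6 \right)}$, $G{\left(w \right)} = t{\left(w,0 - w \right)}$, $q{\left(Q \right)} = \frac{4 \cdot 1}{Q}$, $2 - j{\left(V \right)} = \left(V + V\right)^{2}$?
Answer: $476$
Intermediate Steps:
$j{\left(V \right)} = 2 - 4 V^{2}$ ($j{\left(V \right)} = 2 - \left(V + V\right)^{2} = 2 - \left(2 V\right)^{2} = 2 - 4 V^{2}$)
$q{\left(Q \right)} = \frac{4}{Q}$
$G{\left(w \right)} = w$
$h{\left(x \right)} = 119 - 7 x$ ($h{\left(x \right)} = 28 - 7 \left(\left(x - 19\right) + 6\right) = 28 - 7 \left(\left(-19 + x\right) + 6\right) = 28 - 7 \left(-13 + x\right) = 28 - \left(-91 + 7 x\right) = 119 - 7 x$)
$h{\left(-17 \right)} q{\left(j{\left(0 \right)} \right)} = \left(119 - -119\right) \frac{4}{2 - 4 \cdot 0^{2}} = \left(119 + 119\right) \frac{4}{2 - 0} = 238 \frac{4}{2 + 0} = 238 \cdot \frac{4}{2} = 238 \cdot 4 \cdot \frac{1}{2} = 238 \cdot 2 = 476$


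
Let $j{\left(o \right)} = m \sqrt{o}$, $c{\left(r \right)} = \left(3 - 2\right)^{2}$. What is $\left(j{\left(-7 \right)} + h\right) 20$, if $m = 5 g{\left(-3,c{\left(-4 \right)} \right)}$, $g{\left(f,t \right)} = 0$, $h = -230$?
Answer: $-4600$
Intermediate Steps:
$c{\left(r \right)} = 1$ ($c{\left(r \right)} = 1^{2} = 1$)
$m = 0$ ($m = 5 \cdot 0 = 0$)
$j{\left(o \right)} = 0$ ($j{\left(o \right)} = 0 \sqrt{o} = 0$)
$\left(j{\left(-7 \right)} + h\right) 20 = \left(0 - 230\right) 20 = \left(-230\right) 20 = -4600$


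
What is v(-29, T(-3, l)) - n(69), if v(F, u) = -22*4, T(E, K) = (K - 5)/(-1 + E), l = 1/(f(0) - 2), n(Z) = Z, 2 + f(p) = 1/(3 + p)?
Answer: -157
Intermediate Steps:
f(p) = -2 + 1/(3 + p)
l = -3/11 (l = 1/((-5 - 2*0)/(3 + 0) - 2) = 1/((-5 + 0)/3 - 2) = 1/((⅓)*(-5) - 2) = 1/(-5/3 - 2) = 1/(-11/3) = -3/11 ≈ -0.27273)
T(E, K) = (-5 + K)/(-1 + E)
v(F, u) = -88
v(-29, T(-3, l)) - n(69) = -88 - 1*69 = -88 - 69 = -157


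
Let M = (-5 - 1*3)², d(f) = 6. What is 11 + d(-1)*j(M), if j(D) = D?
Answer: 395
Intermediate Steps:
M = 64 (M = (-5 - 3)² = (-8)² = 64)
11 + d(-1)*j(M) = 11 + 6*64 = 11 + 384 = 395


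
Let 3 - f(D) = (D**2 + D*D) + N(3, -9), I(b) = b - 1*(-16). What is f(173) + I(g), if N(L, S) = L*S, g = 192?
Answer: -59620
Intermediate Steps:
I(b) = 16 + b (I(b) = b + 16 = 16 + b)
f(D) = 30 - 2*D**2 (f(D) = 3 - ((D**2 + D*D) + 3*(-9)) = 3 - ((D**2 + D**2) - 27) = 3 - (2*D**2 - 27) = 3 - (-27 + 2*D**2) = 3 + (27 - 2*D**2) = 30 - 2*D**2)
f(173) + I(g) = (30 - 2*173**2) + (16 + 192) = (30 - 2*29929) + 208 = (30 - 59858) + 208 = -59828 + 208 = -59620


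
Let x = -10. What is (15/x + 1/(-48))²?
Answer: 5329/2304 ≈ 2.3129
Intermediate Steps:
(15/x + 1/(-48))² = (15/(-10) + 1/(-48))² = (15*(-⅒) - 1/48)² = (-3/2 - 1/48)² = (-73/48)² = 5329/2304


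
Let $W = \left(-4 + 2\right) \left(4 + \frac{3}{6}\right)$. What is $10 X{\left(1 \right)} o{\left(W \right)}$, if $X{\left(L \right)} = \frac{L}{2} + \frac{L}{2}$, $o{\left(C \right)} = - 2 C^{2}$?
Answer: $-1620$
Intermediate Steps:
$W = -9$ ($W = - 2 \left(4 + 3 \cdot \frac{1}{6}\right) = - 2 \left(4 + \frac{1}{2}\right) = \left(-2\right) \frac{9}{2} = -9$)
$X{\left(L \right)} = L$ ($X{\left(L \right)} = L \frac{1}{2} + L \frac{1}{2} = \frac{L}{2} + \frac{L}{2} = L$)
$10 X{\left(1 \right)} o{\left(W \right)} = 10 \cdot 1 \left(- 2 \left(-9\right)^{2}\right) = 10 \left(\left(-2\right) 81\right) = 10 \left(-162\right) = -1620$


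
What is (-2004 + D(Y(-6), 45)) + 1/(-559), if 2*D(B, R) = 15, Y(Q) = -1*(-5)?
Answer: -2232089/1118 ≈ -1996.5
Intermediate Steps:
Y(Q) = 5
D(B, R) = 15/2 (D(B, R) = (1/2)*15 = 15/2)
(-2004 + D(Y(-6), 45)) + 1/(-559) = (-2004 + 15/2) + 1/(-559) = -3993/2 - 1/559 = -2232089/1118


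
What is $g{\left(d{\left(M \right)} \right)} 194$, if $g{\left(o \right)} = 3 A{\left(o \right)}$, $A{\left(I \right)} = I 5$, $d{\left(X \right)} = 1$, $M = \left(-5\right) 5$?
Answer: $2910$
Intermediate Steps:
$M = -25$
$A{\left(I \right)} = 5 I$
$g{\left(o \right)} = 15 o$ ($g{\left(o \right)} = 3 \cdot 5 o = 15 o$)
$g{\left(d{\left(M \right)} \right)} 194 = 15 \cdot 1 \cdot 194 = 15 \cdot 194 = 2910$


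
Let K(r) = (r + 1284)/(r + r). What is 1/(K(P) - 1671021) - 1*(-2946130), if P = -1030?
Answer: 5070736825849380/1721151757 ≈ 2.9461e+6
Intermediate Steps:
K(r) = (1284 + r)/(2*r) (K(r) = (1284 + r)/((2*r)) = (1284 + r)*(1/(2*r)) = (1284 + r)/(2*r))
1/(K(P) - 1671021) - 1*(-2946130) = 1/((½)*(1284 - 1030)/(-1030) - 1671021) - 1*(-2946130) = 1/((½)*(-1/1030)*254 - 1671021) + 2946130 = 1/(-127/1030 - 1671021) + 2946130 = 1/(-1721151757/1030) + 2946130 = -1030/1721151757 + 2946130 = 5070736825849380/1721151757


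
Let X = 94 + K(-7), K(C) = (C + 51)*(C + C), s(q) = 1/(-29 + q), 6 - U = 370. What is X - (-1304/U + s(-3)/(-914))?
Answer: -1398873435/2661568 ≈ -525.58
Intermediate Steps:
U = -364 (U = 6 - 1*370 = 6 - 370 = -364)
K(C) = 2*C*(51 + C) (K(C) = (51 + C)*(2*C) = 2*C*(51 + C))
X = -522 (X = 94 + 2*(-7)*(51 - 7) = 94 + 2*(-7)*44 = 94 - 616 = -522)
X - (-1304/U + s(-3)/(-914)) = -522 - (-1304/(-364) + 1/(-29 - 3*(-914))) = -522 - (-1304*(-1/364) - 1/914/(-32)) = -522 - (326/91 - 1/32*(-1/914)) = -522 - (326/91 + 1/29248) = -522 - 1*9534939/2661568 = -522 - 9534939/2661568 = -1398873435/2661568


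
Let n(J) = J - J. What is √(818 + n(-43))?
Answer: √818 ≈ 28.601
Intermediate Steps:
n(J) = 0
√(818 + n(-43)) = √(818 + 0) = √818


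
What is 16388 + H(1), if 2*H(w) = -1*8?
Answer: 16384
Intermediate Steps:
H(w) = -4 (H(w) = (-1*8)/2 = (½)*(-8) = -4)
16388 + H(1) = 16388 - 4 = 16384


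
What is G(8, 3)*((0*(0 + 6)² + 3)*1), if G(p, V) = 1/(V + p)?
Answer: 3/11 ≈ 0.27273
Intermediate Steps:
G(8, 3)*((0*(0 + 6)² + 3)*1) = ((0*(0 + 6)² + 3)*1)/(3 + 8) = ((0*6² + 3)*1)/11 = ((0*36 + 3)*1)/11 = ((0 + 3)*1)/11 = (3*1)/11 = (1/11)*3 = 3/11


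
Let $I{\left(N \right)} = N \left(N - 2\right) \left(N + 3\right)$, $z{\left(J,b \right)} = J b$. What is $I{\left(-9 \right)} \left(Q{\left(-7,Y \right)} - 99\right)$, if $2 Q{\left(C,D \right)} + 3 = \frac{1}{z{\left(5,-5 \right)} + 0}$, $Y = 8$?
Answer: $\frac{1492722}{25} \approx 59709.0$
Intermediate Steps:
$Q{\left(C,D \right)} = - \frac{38}{25}$ ($Q{\left(C,D \right)} = - \frac{3}{2} + \frac{1}{2 \left(5 \left(-5\right) + 0\right)} = - \frac{3}{2} + \frac{1}{2 \left(-25 + 0\right)} = - \frac{3}{2} + \frac{1}{2 \left(-25\right)} = - \frac{3}{2} + \frac{1}{2} \left(- \frac{1}{25}\right) = - \frac{3}{2} - \frac{1}{50} = - \frac{38}{25}$)
$I{\left(N \right)} = N \left(-2 + N\right) \left(3 + N\right)$
$I{\left(-9 \right)} \left(Q{\left(-7,Y \right)} - 99\right) = - 9 \left(-6 - 9 + \left(-9\right)^{2}\right) \left(- \frac{38}{25} - 99\right) = - 9 \left(-6 - 9 + 81\right) \left(- \frac{2513}{25}\right) = \left(-9\right) 66 \left(- \frac{2513}{25}\right) = \left(-594\right) \left(- \frac{2513}{25}\right) = \frac{1492722}{25}$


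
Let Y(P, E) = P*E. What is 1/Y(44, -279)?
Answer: -1/12276 ≈ -8.1460e-5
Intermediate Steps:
Y(P, E) = E*P
1/Y(44, -279) = 1/(-279*44) = 1/(-12276) = -1/12276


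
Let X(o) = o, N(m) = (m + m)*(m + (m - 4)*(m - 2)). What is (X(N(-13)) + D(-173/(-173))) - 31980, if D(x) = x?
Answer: -38271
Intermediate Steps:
N(m) = 2*m*(m + (-4 + m)*(-2 + m)) (N(m) = (2*m)*(m + (-4 + m)*(-2 + m)) = 2*m*(m + (-4 + m)*(-2 + m)))
(X(N(-13)) + D(-173/(-173))) - 31980 = (2*(-13)*(8 + (-13)² - 5*(-13)) - 173/(-173)) - 31980 = (2*(-13)*(8 + 169 + 65) - 173*(-1/173)) - 31980 = (2*(-13)*242 + 1) - 31980 = (-6292 + 1) - 31980 = -6291 - 31980 = -38271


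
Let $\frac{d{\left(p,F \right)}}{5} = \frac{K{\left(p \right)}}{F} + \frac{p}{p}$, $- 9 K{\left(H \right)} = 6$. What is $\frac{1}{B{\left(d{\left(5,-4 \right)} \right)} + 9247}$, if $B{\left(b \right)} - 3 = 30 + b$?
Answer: $\frac{6}{55715} \approx 0.00010769$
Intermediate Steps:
$K{\left(H \right)} = - \frac{2}{3}$ ($K{\left(H \right)} = \left(- \frac{1}{9}\right) 6 = - \frac{2}{3}$)
$d{\left(p,F \right)} = 5 - \frac{10}{3 F}$ ($d{\left(p,F \right)} = 5 \left(- \frac{2}{3 F} + \frac{p}{p}\right) = 5 \left(- \frac{2}{3 F} + 1\right) = 5 \left(1 - \frac{2}{3 F}\right) = 5 - \frac{10}{3 F}$)
$B{\left(b \right)} = 33 + b$ ($B{\left(b \right)} = 3 + \left(30 + b\right) = 33 + b$)
$\frac{1}{B{\left(d{\left(5,-4 \right)} \right)} + 9247} = \frac{1}{\left(33 + \left(5 - \frac{10}{3 \left(-4\right)}\right)\right) + 9247} = \frac{1}{\left(33 + \left(5 - - \frac{5}{6}\right)\right) + 9247} = \frac{1}{\left(33 + \left(5 + \frac{5}{6}\right)\right) + 9247} = \frac{1}{\left(33 + \frac{35}{6}\right) + 9247} = \frac{1}{\frac{233}{6} + 9247} = \frac{1}{\frac{55715}{6}} = \frac{6}{55715}$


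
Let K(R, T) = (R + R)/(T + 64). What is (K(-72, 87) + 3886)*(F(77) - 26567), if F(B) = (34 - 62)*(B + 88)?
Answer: -18295604054/151 ≈ -1.2116e+8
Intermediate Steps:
F(B) = -2464 - 28*B (F(B) = -28*(88 + B) = -2464 - 28*B)
K(R, T) = 2*R/(64 + T) (K(R, T) = (2*R)/(64 + T) = 2*R/(64 + T))
(K(-72, 87) + 3886)*(F(77) - 26567) = (2*(-72)/(64 + 87) + 3886)*((-2464 - 28*77) - 26567) = (2*(-72)/151 + 3886)*((-2464 - 2156) - 26567) = (2*(-72)*(1/151) + 3886)*(-4620 - 26567) = (-144/151 + 3886)*(-31187) = (586642/151)*(-31187) = -18295604054/151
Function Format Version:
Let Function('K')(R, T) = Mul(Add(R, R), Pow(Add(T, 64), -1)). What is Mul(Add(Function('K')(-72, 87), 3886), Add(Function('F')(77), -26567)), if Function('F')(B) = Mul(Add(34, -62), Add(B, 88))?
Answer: Rational(-18295604054, 151) ≈ -1.2116e+8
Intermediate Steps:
Function('F')(B) = Add(-2464, Mul(-28, B)) (Function('F')(B) = Mul(-28, Add(88, B)) = Add(-2464, Mul(-28, B)))
Function('K')(R, T) = Mul(2, R, Pow(Add(64, T), -1)) (Function('K')(R, T) = Mul(Mul(2, R), Pow(Add(64, T), -1)) = Mul(2, R, Pow(Add(64, T), -1)))
Mul(Add(Function('K')(-72, 87), 3886), Add(Function('F')(77), -26567)) = Mul(Add(Mul(2, -72, Pow(Add(64, 87), -1)), 3886), Add(Add(-2464, Mul(-28, 77)), -26567)) = Mul(Add(Mul(2, -72, Pow(151, -1)), 3886), Add(Add(-2464, -2156), -26567)) = Mul(Add(Mul(2, -72, Rational(1, 151)), 3886), Add(-4620, -26567)) = Mul(Add(Rational(-144, 151), 3886), -31187) = Mul(Rational(586642, 151), -31187) = Rational(-18295604054, 151)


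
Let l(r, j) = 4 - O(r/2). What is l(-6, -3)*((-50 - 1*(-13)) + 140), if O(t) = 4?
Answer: 0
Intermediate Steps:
l(r, j) = 0 (l(r, j) = 4 - 1*4 = 4 - 4 = 0)
l(-6, -3)*((-50 - 1*(-13)) + 140) = 0*((-50 - 1*(-13)) + 140) = 0*((-50 + 13) + 140) = 0*(-37 + 140) = 0*103 = 0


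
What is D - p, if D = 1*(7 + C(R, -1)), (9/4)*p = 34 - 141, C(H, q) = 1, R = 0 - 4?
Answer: 500/9 ≈ 55.556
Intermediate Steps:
R = -4
p = -428/9 (p = 4*(34 - 141)/9 = (4/9)*(-107) = -428/9 ≈ -47.556)
D = 8 (D = 1*(7 + 1) = 1*8 = 8)
D - p = 8 - 1*(-428/9) = 8 + 428/9 = 500/9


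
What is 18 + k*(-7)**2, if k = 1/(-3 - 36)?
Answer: 653/39 ≈ 16.744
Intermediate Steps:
k = -1/39 (k = 1/(-39) = -1/39 ≈ -0.025641)
18 + k*(-7)**2 = 18 - 1/39*(-7)**2 = 18 - 1/39*49 = 18 - 49/39 = 653/39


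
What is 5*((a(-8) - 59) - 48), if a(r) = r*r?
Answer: -215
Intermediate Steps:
a(r) = r**2
5*((a(-8) - 59) - 48) = 5*(((-8)**2 - 59) - 48) = 5*((64 - 59) - 48) = 5*(5 - 48) = 5*(-43) = -215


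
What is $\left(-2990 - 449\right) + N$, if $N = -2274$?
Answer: $-5713$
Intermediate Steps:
$\left(-2990 - 449\right) + N = \left(-2990 - 449\right) - 2274 = -3439 - 2274 = -5713$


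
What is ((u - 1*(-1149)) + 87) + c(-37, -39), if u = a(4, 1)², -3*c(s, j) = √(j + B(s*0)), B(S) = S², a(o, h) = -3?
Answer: 1245 - I*√39/3 ≈ 1245.0 - 2.0817*I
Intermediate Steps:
c(s, j) = -√j/3 (c(s, j) = -√(j + (s*0)²)/3 = -√(j + 0²)/3 = -√(j + 0)/3 = -√j/3)
u = 9 (u = (-3)² = 9)
((u - 1*(-1149)) + 87) + c(-37, -39) = ((9 - 1*(-1149)) + 87) - I*√39/3 = ((9 + 1149) + 87) - I*√39/3 = (1158 + 87) - I*√39/3 = 1245 - I*√39/3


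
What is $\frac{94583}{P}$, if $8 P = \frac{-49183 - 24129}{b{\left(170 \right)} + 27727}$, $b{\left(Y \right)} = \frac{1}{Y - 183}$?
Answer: $- \frac{17046221175}{59566} \approx -2.8617 \cdot 10^{5}$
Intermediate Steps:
$b{\left(Y \right)} = \frac{1}{-183 + Y}$
$P = - \frac{59566}{180225}$ ($P = \frac{\left(-49183 - 24129\right) \frac{1}{\frac{1}{-183 + 170} + 27727}}{8} = \frac{\left(-73312\right) \frac{1}{\frac{1}{-13} + 27727}}{8} = \frac{\left(-73312\right) \frac{1}{- \frac{1}{13} + 27727}}{8} = \frac{\left(-73312\right) \frac{1}{\frac{360450}{13}}}{8} = \frac{\left(-73312\right) \frac{13}{360450}}{8} = \frac{1}{8} \left(- \frac{476528}{180225}\right) = - \frac{59566}{180225} \approx -0.33051$)
$\frac{94583}{P} = \frac{94583}{- \frac{59566}{180225}} = 94583 \left(- \frac{180225}{59566}\right) = - \frac{17046221175}{59566}$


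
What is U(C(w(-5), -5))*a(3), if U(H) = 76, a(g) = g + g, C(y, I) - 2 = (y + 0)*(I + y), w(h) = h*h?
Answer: 456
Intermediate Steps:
w(h) = h²
C(y, I) = 2 + y*(I + y) (C(y, I) = 2 + (y + 0)*(I + y) = 2 + y*(I + y))
a(g) = 2*g
U(C(w(-5), -5))*a(3) = 76*(2*3) = 76*6 = 456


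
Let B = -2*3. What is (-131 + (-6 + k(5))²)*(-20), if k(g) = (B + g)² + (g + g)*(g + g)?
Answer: -177880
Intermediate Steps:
B = -6
k(g) = (-6 + g)² + 4*g² (k(g) = (-6 + g)² + (g + g)*(g + g) = (-6 + g)² + (2*g)*(2*g) = (-6 + g)² + 4*g²)
(-131 + (-6 + k(5))²)*(-20) = (-131 + (-6 + ((-6 + 5)² + 4*5²))²)*(-20) = (-131 + (-6 + ((-1)² + 4*25))²)*(-20) = (-131 + (-6 + (1 + 100))²)*(-20) = (-131 + (-6 + 101)²)*(-20) = (-131 + 95²)*(-20) = (-131 + 9025)*(-20) = 8894*(-20) = -177880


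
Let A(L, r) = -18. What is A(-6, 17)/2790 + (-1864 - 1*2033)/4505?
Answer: -121708/139655 ≈ -0.87149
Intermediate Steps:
A(-6, 17)/2790 + (-1864 - 1*2033)/4505 = -18/2790 + (-1864 - 1*2033)/4505 = -18*1/2790 + (-1864 - 2033)*(1/4505) = -1/155 - 3897*1/4505 = -1/155 - 3897/4505 = -121708/139655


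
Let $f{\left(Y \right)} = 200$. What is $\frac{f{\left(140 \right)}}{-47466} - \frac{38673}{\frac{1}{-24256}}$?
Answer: $\frac{22262794951004}{23733} \approx 9.3805 \cdot 10^{8}$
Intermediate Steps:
$\frac{f{\left(140 \right)}}{-47466} - \frac{38673}{\frac{1}{-24256}} = \frac{200}{-47466} - \frac{38673}{\frac{1}{-24256}} = 200 \left(- \frac{1}{47466}\right) - \frac{38673}{- \frac{1}{24256}} = - \frac{100}{23733} - -938052288 = - \frac{100}{23733} + 938052288 = \frac{22262794951004}{23733}$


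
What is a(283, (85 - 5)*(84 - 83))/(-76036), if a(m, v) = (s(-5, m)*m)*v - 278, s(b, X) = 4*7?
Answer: -316821/38018 ≈ -8.3335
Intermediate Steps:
s(b, X) = 28
a(m, v) = -278 + 28*m*v (a(m, v) = (28*m)*v - 278 = 28*m*v - 278 = -278 + 28*m*v)
a(283, (85 - 5)*(84 - 83))/(-76036) = (-278 + 28*283*((85 - 5)*(84 - 83)))/(-76036) = (-278 + 28*283*(80*1))*(-1/76036) = (-278 + 28*283*80)*(-1/76036) = (-278 + 633920)*(-1/76036) = 633642*(-1/76036) = -316821/38018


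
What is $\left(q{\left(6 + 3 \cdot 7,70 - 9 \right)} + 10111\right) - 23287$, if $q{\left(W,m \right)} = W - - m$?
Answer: $-13088$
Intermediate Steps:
$q{\left(W,m \right)} = W + m$
$\left(q{\left(6 + 3 \cdot 7,70 - 9 \right)} + 10111\right) - 23287 = \left(\left(\left(6 + 3 \cdot 7\right) + \left(70 - 9\right)\right) + 10111\right) - 23287 = \left(\left(\left(6 + 21\right) + \left(70 - 9\right)\right) + 10111\right) - 23287 = \left(\left(27 + 61\right) + 10111\right) - 23287 = \left(88 + 10111\right) - 23287 = 10199 - 23287 = -13088$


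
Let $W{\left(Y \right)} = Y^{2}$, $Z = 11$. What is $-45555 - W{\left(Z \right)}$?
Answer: $-45676$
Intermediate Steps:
$-45555 - W{\left(Z \right)} = -45555 - 11^{2} = -45555 - 121 = -45676$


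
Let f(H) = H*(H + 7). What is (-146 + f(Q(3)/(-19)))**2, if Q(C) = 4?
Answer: 2832581284/130321 ≈ 21735.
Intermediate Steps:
f(H) = H*(7 + H)
(-146 + f(Q(3)/(-19)))**2 = (-146 + (4/(-19))*(7 + 4/(-19)))**2 = (-146 + (4*(-1/19))*(7 + 4*(-1/19)))**2 = (-146 - 4*(7 - 4/19)/19)**2 = (-146 - 4/19*129/19)**2 = (-146 - 516/361)**2 = (-53222/361)**2 = 2832581284/130321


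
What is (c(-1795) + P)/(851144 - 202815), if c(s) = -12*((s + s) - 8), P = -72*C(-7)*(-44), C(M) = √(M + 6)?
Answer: 43176/648329 + 288*I/58939 ≈ 0.066596 + 0.0048864*I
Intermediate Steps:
C(M) = √(6 + M)
P = 3168*I (P = -72*√(6 - 7)*(-44) = -72*I*(-44) = 3168*I ≈ 3168.0*I)
c(s) = 96 - 24*s (c(s) = -12*(2*s - 8) = -12*(-8 + 2*s) = 96 - 24*s)
(c(-1795) + P)/(851144 - 202815) = ((96 - 24*(-1795)) + 3168*I)/(851144 - 202815) = ((96 + 43080) + 3168*I)/648329 = (43176 + 3168*I)*(1/648329) = 43176/648329 + 288*I/58939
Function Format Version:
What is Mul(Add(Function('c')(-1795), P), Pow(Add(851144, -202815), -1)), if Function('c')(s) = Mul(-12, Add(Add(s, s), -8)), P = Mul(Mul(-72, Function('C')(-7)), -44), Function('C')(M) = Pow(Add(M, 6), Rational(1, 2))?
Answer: Add(Rational(43176, 648329), Mul(Rational(288, 58939), I)) ≈ Add(0.066596, Mul(0.0048864, I))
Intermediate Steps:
Function('C')(M) = Pow(Add(6, M), Rational(1, 2))
P = Mul(3168, I) (P = Mul(Mul(-72, Pow(Add(6, -7), Rational(1, 2))), -44) = Mul(Mul(-72, Pow(-1, Rational(1, 2))), -44) = Mul(Mul(-72, I), -44) = Mul(3168, I) ≈ Mul(3168.0, I))
Function('c')(s) = Add(96, Mul(-24, s)) (Function('c')(s) = Mul(-12, Add(Mul(2, s), -8)) = Mul(-12, Add(-8, Mul(2, s))) = Add(96, Mul(-24, s)))
Mul(Add(Function('c')(-1795), P), Pow(Add(851144, -202815), -1)) = Mul(Add(Add(96, Mul(-24, -1795)), Mul(3168, I)), Pow(Add(851144, -202815), -1)) = Mul(Add(Add(96, 43080), Mul(3168, I)), Pow(648329, -1)) = Mul(Add(43176, Mul(3168, I)), Rational(1, 648329)) = Add(Rational(43176, 648329), Mul(Rational(288, 58939), I))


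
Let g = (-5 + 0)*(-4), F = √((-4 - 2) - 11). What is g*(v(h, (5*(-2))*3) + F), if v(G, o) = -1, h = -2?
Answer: -20 + 20*I*√17 ≈ -20.0 + 82.462*I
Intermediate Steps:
F = I*√17 (F = √(-6 - 11) = √(-17) = I*√17 ≈ 4.1231*I)
g = 20 (g = -5*(-4) = 20)
g*(v(h, (5*(-2))*3) + F) = 20*(-1 + I*√17) = -20 + 20*I*√17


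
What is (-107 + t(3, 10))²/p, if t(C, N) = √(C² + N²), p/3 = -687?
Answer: -11558/2061 + 214*√109/2061 ≈ -4.5239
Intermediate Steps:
p = -2061 (p = 3*(-687) = -2061)
(-107 + t(3, 10))²/p = (-107 + √(3² + 10²))²/(-2061) = (-107 + √(9 + 100))²*(-1/2061) = (-107 + √109)²*(-1/2061) = -(-107 + √109)²/2061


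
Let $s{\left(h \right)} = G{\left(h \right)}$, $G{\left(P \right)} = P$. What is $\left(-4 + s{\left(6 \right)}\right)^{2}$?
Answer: $4$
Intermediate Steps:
$s{\left(h \right)} = h$
$\left(-4 + s{\left(6 \right)}\right)^{2} = \left(-4 + 6\right)^{2} = 2^{2} = 4$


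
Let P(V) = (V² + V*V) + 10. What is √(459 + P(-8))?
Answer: √597 ≈ 24.434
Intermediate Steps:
P(V) = 10 + 2*V² (P(V) = (V² + V²) + 10 = 2*V² + 10 = 10 + 2*V²)
√(459 + P(-8)) = √(459 + (10 + 2*(-8)²)) = √(459 + (10 + 2*64)) = √(459 + (10 + 128)) = √(459 + 138) = √597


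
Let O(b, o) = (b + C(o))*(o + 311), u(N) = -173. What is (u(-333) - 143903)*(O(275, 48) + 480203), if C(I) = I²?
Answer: -202580076864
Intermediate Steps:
O(b, o) = (311 + o)*(b + o²) (O(b, o) = (b + o²)*(o + 311) = (b + o²)*(311 + o) = (311 + o)*(b + o²))
(u(-333) - 143903)*(O(275, 48) + 480203) = (-173 - 143903)*((48³ + 311*275 + 311*48² + 275*48) + 480203) = -144076*((110592 + 85525 + 311*2304 + 13200) + 480203) = -144076*((110592 + 85525 + 716544 + 13200) + 480203) = -144076*(925861 + 480203) = -144076*1406064 = -202580076864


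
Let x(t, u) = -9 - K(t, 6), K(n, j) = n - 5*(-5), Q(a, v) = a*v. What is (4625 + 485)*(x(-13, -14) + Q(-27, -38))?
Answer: 5135550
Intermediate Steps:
K(n, j) = 25 + n (K(n, j) = n + 25 = 25 + n)
x(t, u) = -34 - t (x(t, u) = -9 - (25 + t) = -9 + (-25 - t) = -34 - t)
(4625 + 485)*(x(-13, -14) + Q(-27, -38)) = (4625 + 485)*((-34 - 1*(-13)) - 27*(-38)) = 5110*((-34 + 13) + 1026) = 5110*(-21 + 1026) = 5110*1005 = 5135550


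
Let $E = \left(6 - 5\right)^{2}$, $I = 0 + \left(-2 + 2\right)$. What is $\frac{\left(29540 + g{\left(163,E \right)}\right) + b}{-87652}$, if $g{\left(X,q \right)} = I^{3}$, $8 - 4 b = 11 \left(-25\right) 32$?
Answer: $- \frac{15871}{43826} \approx -0.36214$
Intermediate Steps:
$b = 2202$ ($b = 2 - \frac{11 \left(-25\right) 32}{4} = 2 - \frac{\left(-275\right) 32}{4} = 2 - -2200 = 2 + 2200 = 2202$)
$I = 0$ ($I = 0 + 0 = 0$)
$E = 1$ ($E = 1^{2} = 1$)
$g{\left(X,q \right)} = 0$ ($g{\left(X,q \right)} = 0^{3} = 0$)
$\frac{\left(29540 + g{\left(163,E \right)}\right) + b}{-87652} = \frac{\left(29540 + 0\right) + 2202}{-87652} = \left(29540 + 2202\right) \left(- \frac{1}{87652}\right) = 31742 \left(- \frac{1}{87652}\right) = - \frac{15871}{43826}$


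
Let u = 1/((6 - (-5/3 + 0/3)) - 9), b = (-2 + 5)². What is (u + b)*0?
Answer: 0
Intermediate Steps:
b = 9 (b = 3² = 9)
u = -¾ (u = 1/((6 - (-5*⅓ + 0*(⅓))) - 9) = 1/((6 - (-5/3 + 0)) - 9) = 1/((6 - 1*(-5/3)) - 9) = 1/((6 + 5/3) - 9) = 1/(23/3 - 9) = 1/(-4/3) = -¾ ≈ -0.75000)
(u + b)*0 = (-¾ + 9)*0 = (33/4)*0 = 0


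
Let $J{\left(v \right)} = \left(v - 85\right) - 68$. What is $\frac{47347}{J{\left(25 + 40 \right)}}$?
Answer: $- \frac{47347}{88} \approx -538.03$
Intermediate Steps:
$J{\left(v \right)} = -153 + v$ ($J{\left(v \right)} = \left(-85 + v\right) - 68 = -153 + v$)
$\frac{47347}{J{\left(25 + 40 \right)}} = \frac{47347}{-153 + \left(25 + 40\right)} = \frac{47347}{-153 + 65} = \frac{47347}{-88} = 47347 \left(- \frac{1}{88}\right) = - \frac{47347}{88}$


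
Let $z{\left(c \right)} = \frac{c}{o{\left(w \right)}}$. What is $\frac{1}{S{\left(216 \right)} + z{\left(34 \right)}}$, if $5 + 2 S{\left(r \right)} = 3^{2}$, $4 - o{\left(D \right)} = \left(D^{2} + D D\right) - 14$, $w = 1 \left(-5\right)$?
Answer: $\frac{16}{15} \approx 1.0667$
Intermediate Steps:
$w = -5$
$o{\left(D \right)} = 18 - 2 D^{2}$ ($o{\left(D \right)} = 4 - \left(\left(D^{2} + D D\right) - 14\right) = 4 - \left(\left(D^{2} + D^{2}\right) - 14\right) = 4 - \left(2 D^{2} - 14\right) = 4 - \left(-14 + 2 D^{2}\right) = 18 - 2 D^{2}$)
$S{\left(r \right)} = 2$ ($S{\left(r \right)} = - \frac{5}{2} + \frac{3^{2}}{2} = - \frac{5}{2} + \frac{1}{2} \cdot 9 = - \frac{5}{2} + \frac{9}{2} = 2$)
$z{\left(c \right)} = - \frac{c}{32}$ ($z{\left(c \right)} = \frac{c}{18 - 2 \left(-5\right)^{2}} = \frac{c}{18 - 50} = \frac{c}{-32} = c \left(- \frac{1}{32}\right) = - \frac{c}{32}$)
$\frac{1}{S{\left(216 \right)} + z{\left(34 \right)}} = \frac{1}{2 - \frac{17}{16}} = \frac{1}{\frac{15}{16}} = \frac{16}{15}$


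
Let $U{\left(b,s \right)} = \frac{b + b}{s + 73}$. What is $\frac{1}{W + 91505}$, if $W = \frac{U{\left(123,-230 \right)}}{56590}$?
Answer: $\frac{4442315}{406494033952} \approx 1.0928 \cdot 10^{-5}$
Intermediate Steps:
$U{\left(b,s \right)} = \frac{2 b}{73 + s}$
$W = - \frac{123}{4442315}$ ($W = \frac{2 \cdot 123 \frac{1}{73 - 230}}{56590} = 2 \cdot 123 \frac{1}{-157} \cdot \frac{1}{56590} = 2 \cdot 123 \left(- \frac{1}{157}\right) \frac{1}{56590} = \left(- \frac{246}{157}\right) \frac{1}{56590} = - \frac{123}{4442315} \approx -2.7688 \cdot 10^{-5}$)
$\frac{1}{W + 91505} = \frac{1}{- \frac{123}{4442315} + 91505} = \frac{1}{\frac{406494033952}{4442315}} = \frac{4442315}{406494033952}$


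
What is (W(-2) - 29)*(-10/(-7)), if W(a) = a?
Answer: -310/7 ≈ -44.286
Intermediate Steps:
(W(-2) - 29)*(-10/(-7)) = (-2 - 29)*(-10/(-7)) = -(-310)*(-1)/7 = -31*10/7 = -310/7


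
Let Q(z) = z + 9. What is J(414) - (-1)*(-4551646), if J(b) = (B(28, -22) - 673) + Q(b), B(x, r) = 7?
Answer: -4551889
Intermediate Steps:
Q(z) = 9 + z
J(b) = -657 + b (J(b) = (7 - 673) + (9 + b) = -666 + (9 + b) = -657 + b)
J(414) - (-1)*(-4551646) = (-657 + 414) - (-1)*(-4551646) = -243 - 1*4551646 = -243 - 4551646 = -4551889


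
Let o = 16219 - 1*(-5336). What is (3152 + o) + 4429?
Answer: 29136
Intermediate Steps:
o = 21555 (o = 16219 + 5336 = 21555)
(3152 + o) + 4429 = (3152 + 21555) + 4429 = 24707 + 4429 = 29136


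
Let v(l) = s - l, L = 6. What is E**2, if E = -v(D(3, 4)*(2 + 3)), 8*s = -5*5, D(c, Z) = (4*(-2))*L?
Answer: 3591025/64 ≈ 56110.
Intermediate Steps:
D(c, Z) = -48 (D(c, Z) = (4*(-2))*6 = -8*6 = -48)
s = -25/8 (s = (-5*5)/8 = (1/8)*(-25) = -25/8 ≈ -3.1250)
v(l) = -25/8 - l
E = -1895/8 (E = -(-25/8 - (-48)*(2 + 3)) = -(-25/8 - (-48)*5) = -(-25/8 - 1*(-240)) = -(-25/8 + 240) = -1*1895/8 = -1895/8 ≈ -236.88)
E**2 = (-1895/8)**2 = 3591025/64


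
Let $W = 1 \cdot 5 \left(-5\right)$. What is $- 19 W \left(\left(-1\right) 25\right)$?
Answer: $-11875$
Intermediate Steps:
$W = -25$ ($W = 5 \left(-5\right) = -25$)
$- 19 W \left(\left(-1\right) 25\right) = \left(-19\right) \left(-25\right) \left(\left(-1\right) 25\right) = 475 \left(-25\right) = -11875$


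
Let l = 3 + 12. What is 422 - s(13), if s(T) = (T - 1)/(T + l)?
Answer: 2951/7 ≈ 421.57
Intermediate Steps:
l = 15
s(T) = (-1 + T)/(15 + T) (s(T) = (T - 1)/(T + 15) = (-1 + T)/(15 + T))
422 - s(13) = 422 - (-1 + 13)/(15 + 13) = 422 - 12/28 = 422 - 1*3/7 = 422 - 3/7 = 2951/7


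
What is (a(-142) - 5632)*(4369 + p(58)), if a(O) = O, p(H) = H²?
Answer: -44650342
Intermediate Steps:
(a(-142) - 5632)*(4369 + p(58)) = (-142 - 5632)*(4369 + 58²) = -5774*(4369 + 3364) = -5774*7733 = -44650342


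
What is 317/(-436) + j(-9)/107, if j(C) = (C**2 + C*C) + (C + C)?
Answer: 28865/46652 ≈ 0.61873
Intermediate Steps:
j(C) = 2*C + 2*C**2 (j(C) = (C**2 + C**2) + 2*C = 2*C**2 + 2*C = 2*C + 2*C**2)
317/(-436) + j(-9)/107 = 317/(-436) + (2*(-9)*(1 - 9))/107 = 317*(-1/436) + (2*(-9)*(-8))*(1/107) = -317/436 + 144*(1/107) = -317/436 + 144/107 = 28865/46652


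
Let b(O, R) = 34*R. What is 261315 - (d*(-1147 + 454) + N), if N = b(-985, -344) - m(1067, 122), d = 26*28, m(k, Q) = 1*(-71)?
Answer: 777444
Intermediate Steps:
m(k, Q) = -71
d = 728
N = -11625 (N = 34*(-344) - 1*(-71) = -11696 + 71 = -11625)
261315 - (d*(-1147 + 454) + N) = 261315 - (728*(-1147 + 454) - 11625) = 261315 - (728*(-693) - 11625) = 261315 - (-504504 - 11625) = 261315 - 1*(-516129) = 261315 + 516129 = 777444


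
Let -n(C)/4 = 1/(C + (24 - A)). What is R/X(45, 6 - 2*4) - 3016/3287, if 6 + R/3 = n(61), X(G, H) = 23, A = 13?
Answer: -774491/453606 ≈ -1.7074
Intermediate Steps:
n(C) = -4/(11 + C) (n(C) = -4/(C + (24 - 1*13)) = -4/(C + (24 - 13)) = -4/(C + 11) = -4/(11 + C))
R = -109/6 (R = -18 + 3*(-4/(11 + 61)) = -18 + 3*(-4/72) = -18 + 3*(-4*1/72) = -18 + 3*(-1/18) = -18 - 1/6 = -109/6 ≈ -18.167)
R/X(45, 6 - 2*4) - 3016/3287 = -109/6/23 - 3016/3287 = -109/6*1/23 - 3016*1/3287 = -109/138 - 3016/3287 = -774491/453606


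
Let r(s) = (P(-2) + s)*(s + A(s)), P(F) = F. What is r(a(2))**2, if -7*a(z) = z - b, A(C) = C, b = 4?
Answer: 2304/2401 ≈ 0.95960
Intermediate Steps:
a(z) = 4/7 - z/7 (a(z) = -(z - 1*4)/7 = -(z - 4)/7 = -(-4 + z)/7 = 4/7 - z/7)
r(s) = 2*s*(-2 + s) (r(s) = (-2 + s)*(s + s) = (-2 + s)*(2*s) = 2*s*(-2 + s))
r(a(2))**2 = (2*(4/7 - 1/7*2)*(-2 + (4/7 - 1/7*2)))**2 = (2*(4/7 - 2/7)*(-2 + (4/7 - 2/7)))**2 = (2*(2/7)*(-2 + 2/7))**2 = (2*(2/7)*(-12/7))**2 = (-48/49)**2 = 2304/2401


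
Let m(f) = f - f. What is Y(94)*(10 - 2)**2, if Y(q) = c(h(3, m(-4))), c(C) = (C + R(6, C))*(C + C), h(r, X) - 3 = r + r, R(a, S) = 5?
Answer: 16128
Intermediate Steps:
m(f) = 0
h(r, X) = 3 + 2*r (h(r, X) = 3 + (r + r) = 3 + 2*r)
c(C) = 2*C*(5 + C) (c(C) = (C + 5)*(C + C) = (5 + C)*(2*C) = 2*C*(5 + C))
Y(q) = 252 (Y(q) = 2*(3 + 2*3)*(5 + (3 + 2*3)) = 2*(3 + 6)*(5 + (3 + 6)) = 2*9*(5 + 9) = 2*9*14 = 252)
Y(94)*(10 - 2)**2 = 252*(10 - 2)**2 = 252*8**2 = 252*64 = 16128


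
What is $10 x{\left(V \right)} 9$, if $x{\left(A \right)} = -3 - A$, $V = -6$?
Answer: $270$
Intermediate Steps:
$10 x{\left(V \right)} 9 = 10 \left(-3 - -6\right) 9 = 10 \left(-3 + 6\right) 9 = 10 \cdot 3 \cdot 9 = 30 \cdot 9 = 270$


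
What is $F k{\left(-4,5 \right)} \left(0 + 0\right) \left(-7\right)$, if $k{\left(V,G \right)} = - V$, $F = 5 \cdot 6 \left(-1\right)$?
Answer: $0$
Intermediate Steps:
$F = -30$ ($F = 30 \left(-1\right) = -30$)
$F k{\left(-4,5 \right)} \left(0 + 0\right) \left(-7\right) = - 30 \left(-1\right) \left(-4\right) \left(0 + 0\right) \left(-7\right) = - 30 \cdot 4 \cdot 0 \left(-7\right) = - 30 \cdot 0 \left(-7\right) = \left(-30\right) 0 = 0$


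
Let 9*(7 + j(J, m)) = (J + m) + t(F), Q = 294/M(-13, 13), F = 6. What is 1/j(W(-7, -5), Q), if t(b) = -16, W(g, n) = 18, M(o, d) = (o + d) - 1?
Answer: -9/355 ≈ -0.025352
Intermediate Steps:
M(o, d) = -1 + d + o (M(o, d) = (d + o) - 1 = -1 + d + o)
Q = -294 (Q = 294/(-1 + 13 - 13) = 294/(-1) = 294*(-1) = -294)
j(J, m) = -79/9 + J/9 + m/9 (j(J, m) = -7 + ((J + m) - 16)/9 = -7 + (-16 + J + m)/9 = -7 + (-16/9 + J/9 + m/9) = -79/9 + J/9 + m/9)
1/j(W(-7, -5), Q) = 1/(-79/9 + (1/9)*18 + (1/9)*(-294)) = 1/(-79/9 + 2 - 98/3) = 1/(-355/9) = -9/355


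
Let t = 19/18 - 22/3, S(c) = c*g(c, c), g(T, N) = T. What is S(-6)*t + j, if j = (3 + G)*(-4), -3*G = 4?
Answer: -698/3 ≈ -232.67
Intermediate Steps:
G = -4/3 (G = -1/3*4 = -4/3 ≈ -1.3333)
S(c) = c**2 (S(c) = c*c = c**2)
t = -113/18 (t = 19*(1/18) - 22*1/3 = 19/18 - 22/3 = -113/18 ≈ -6.2778)
j = -20/3 (j = (3 - 4/3)*(-4) = (5/3)*(-4) = -20/3 ≈ -6.6667)
S(-6)*t + j = (-6)**2*(-113/18) - 20/3 = 36*(-113/18) - 20/3 = -226 - 20/3 = -698/3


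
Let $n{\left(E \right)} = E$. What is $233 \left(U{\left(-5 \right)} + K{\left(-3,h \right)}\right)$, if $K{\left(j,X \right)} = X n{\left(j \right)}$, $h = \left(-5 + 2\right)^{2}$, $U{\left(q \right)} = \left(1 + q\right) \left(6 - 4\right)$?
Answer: $-8155$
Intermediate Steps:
$U{\left(q \right)} = 2 + 2 q$ ($U{\left(q \right)} = \left(1 + q\right) 2 = 2 + 2 q$)
$h = 9$ ($h = \left(-3\right)^{2} = 9$)
$K{\left(j,X \right)} = X j$
$233 \left(U{\left(-5 \right)} + K{\left(-3,h \right)}\right) = 233 \left(\left(2 + 2 \left(-5\right)\right) + 9 \left(-3\right)\right) = 233 \left(\left(2 - 10\right) - 27\right) = 233 \left(-8 - 27\right) = 233 \left(-35\right) = -8155$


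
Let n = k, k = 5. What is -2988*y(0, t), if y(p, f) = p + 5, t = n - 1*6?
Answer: -14940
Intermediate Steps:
n = 5
t = -1 (t = 5 - 1*6 = 5 - 6 = -1)
y(p, f) = 5 + p
-2988*y(0, t) = -2988*(5 + 0) = -2988*5 = -14940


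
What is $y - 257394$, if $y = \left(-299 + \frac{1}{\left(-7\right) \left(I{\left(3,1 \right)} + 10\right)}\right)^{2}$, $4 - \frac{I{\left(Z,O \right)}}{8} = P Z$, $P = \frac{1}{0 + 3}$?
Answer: $- \frac{9515653167}{56644} \approx -1.6799 \cdot 10^{5}$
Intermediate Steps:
$P = \frac{1}{3} \approx 0.33333$
$I{\left(Z,O \right)} = 32 - \frac{8 Z}{3}$ ($I{\left(Z,O \right)} = 32 - 8 \frac{Z}{3} = 32 - \frac{8 Z}{3}$)
$y = \frac{5064172569}{56644}$ ($y = \left(-299 + \frac{1}{\left(-7\right) \left(\left(32 - 8\right) + 10\right)}\right)^{2} = \left(-299 + \frac{1}{\left(-7\right) \left(24 + 10\right)}\right)^{2} = \left(-299 + \frac{1}{\left(-7\right) 34}\right)^{2} = \left(-299 + \frac{1}{-238}\right)^{2} = \left(-299 - \frac{1}{238}\right)^{2} = \left(- \frac{71163}{238}\right)^{2} = \frac{5064172569}{56644} \approx 89404.0$)
$y - 257394 = \frac{5064172569}{56644} - 257394 = - \frac{9515653167}{56644}$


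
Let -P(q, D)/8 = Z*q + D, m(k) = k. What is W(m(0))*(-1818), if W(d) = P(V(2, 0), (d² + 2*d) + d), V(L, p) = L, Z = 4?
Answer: 116352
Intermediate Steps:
P(q, D) = -32*q - 8*D (P(q, D) = -8*(4*q + D) = -8*(D + 4*q) = -32*q - 8*D)
W(d) = -64 - 24*d - 8*d² (W(d) = -32*2 - 8*((d² + 2*d) + d) = -64 - 8*(d² + 3*d) = -64 + (-24*d - 8*d²) = -64 - 24*d - 8*d²)
W(m(0))*(-1818) = (-64 - 8*0*(3 + 0))*(-1818) = (-64 - 8*0*3)*(-1818) = (-64 + 0)*(-1818) = -64*(-1818) = 116352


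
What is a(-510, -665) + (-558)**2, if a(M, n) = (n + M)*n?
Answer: 1092739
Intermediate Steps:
a(M, n) = n*(M + n) (a(M, n) = (M + n)*n = n*(M + n))
a(-510, -665) + (-558)**2 = -665*(-510 - 665) + (-558)**2 = -665*(-1175) + 311364 = 781375 + 311364 = 1092739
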